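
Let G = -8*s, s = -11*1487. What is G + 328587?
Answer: 459443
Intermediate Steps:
s = -16357
G = 130856 (G = -8*(-16357) = 130856)
G + 328587 = 130856 + 328587 = 459443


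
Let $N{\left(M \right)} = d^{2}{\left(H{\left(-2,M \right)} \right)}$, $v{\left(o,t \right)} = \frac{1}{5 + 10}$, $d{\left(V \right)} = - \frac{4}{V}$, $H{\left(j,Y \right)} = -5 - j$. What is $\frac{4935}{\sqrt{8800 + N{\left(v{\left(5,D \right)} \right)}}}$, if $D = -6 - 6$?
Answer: $\frac{14805 \sqrt{4951}}{19804} \approx 52.602$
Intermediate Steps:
$D = -12$ ($D = -6 - 6 = -12$)
$v{\left(o,t \right)} = \frac{1}{15}$
$N{\left(M \right)} = \frac{16}{9}$ ($N{\left(M \right)} = \left(- \frac{4}{-5 - -2}\right)^{2} = \left(- \frac{4}{-5 + 2}\right)^{2} = \left(- \frac{4}{-3}\right)^{2} = \left(\left(-4\right) \left(- \frac{1}{3}\right)\right)^{2} = \left(\frac{4}{3}\right)^{2} = \frac{16}{9}$)
$\frac{4935}{\sqrt{8800 + N{\left(v{\left(5,D \right)} \right)}}} = \frac{4935}{\sqrt{8800 + \frac{16}{9}}} = \frac{4935}{\sqrt{\frac{79216}{9}}} = \frac{4935}{\frac{4}{3} \sqrt{4951}} = 4935 \frac{3 \sqrt{4951}}{19804} = \frac{14805 \sqrt{4951}}{19804}$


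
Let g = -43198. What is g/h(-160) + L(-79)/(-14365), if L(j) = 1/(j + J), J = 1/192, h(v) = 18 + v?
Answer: 4705859567677/15469050805 ≈ 304.21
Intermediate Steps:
J = 1/192 ≈ 0.0052083
L(j) = 1/(1/192 + j) (L(j) = 1/(j + 1/192) = 1/(1/192 + j))
g/h(-160) + L(-79)/(-14365) = -43198/(18 - 160) + (192/(1 + 192*(-79)))/(-14365) = -43198/(-142) + (192/(1 - 15168))*(-1/14365) = -43198*(-1/142) + (192/(-15167))*(-1/14365) = 21599/71 + (192*(-1/15167))*(-1/14365) = 21599/71 - 192/15167*(-1/14365) = 21599/71 + 192/217873955 = 4705859567677/15469050805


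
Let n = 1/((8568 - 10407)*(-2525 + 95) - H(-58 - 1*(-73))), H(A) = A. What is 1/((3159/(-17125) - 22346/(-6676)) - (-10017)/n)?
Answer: 57163250/2558828218225606633 ≈ 2.2340e-11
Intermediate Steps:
n = 1/4468755 (n = 1/((8568 - 10407)*(-2525 + 95) - (-58 - 1*(-73))) = 1/(-1839*(-2430) - (-58 + 73)) = 1/(4468770 - 1*15) = 1/(4468770 - 15) = 1/4468755 ≈ 2.2378e-7)
1/((3159/(-17125) - 22346/(-6676)) - (-10017)/n) = 1/((3159/(-17125) - 22346/(-6676)) - (-10017)/1/4468755) = 1/((3159*(-1/17125) - 22346*(-1/6676)) - (-10017)*4468755) = 1/((-3159/17125 + 11173/3338) - 1*(-44763518835)) = 1/(180792883/57163250 + 44763518835) = 1/(2558828218225606633/57163250) = 57163250/2558828218225606633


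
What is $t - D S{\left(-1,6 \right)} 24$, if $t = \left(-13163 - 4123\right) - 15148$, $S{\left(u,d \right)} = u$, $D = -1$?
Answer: $-32458$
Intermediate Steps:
$t = -32434$ ($t = -17286 - 15148 = -32434$)
$t - D S{\left(-1,6 \right)} 24 = -32434 - \left(-1\right) \left(-1\right) 24 = -32434 - 1 \cdot 24 = -32434 - 24 = -32458$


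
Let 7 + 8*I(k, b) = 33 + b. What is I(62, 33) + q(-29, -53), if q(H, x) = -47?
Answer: -317/8 ≈ -39.625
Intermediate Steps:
I(k, b) = 13/4 + b/8 (I(k, b) = -7/8 + (33 + b)/8 = -7/8 + (33/8 + b/8) = 13/4 + b/8)
I(62, 33) + q(-29, -53) = (13/4 + (1/8)*33) - 47 = (13/4 + 33/8) - 47 = 59/8 - 47 = -317/8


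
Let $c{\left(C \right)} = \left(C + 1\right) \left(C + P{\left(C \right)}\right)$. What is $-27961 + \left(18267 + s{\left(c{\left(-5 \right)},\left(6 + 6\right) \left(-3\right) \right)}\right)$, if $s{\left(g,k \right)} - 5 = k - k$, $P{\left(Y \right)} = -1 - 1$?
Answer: $-9689$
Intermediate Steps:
$P{\left(Y \right)} = -2$ ($P{\left(Y \right)} = -1 - 1 = -2$)
$c{\left(C \right)} = \left(1 + C\right) \left(-2 + C\right)$ ($c{\left(C \right)} = \left(C + 1\right) \left(C - 2\right) = \left(1 + C\right) \left(-2 + C\right)$)
$s{\left(g,k \right)} = 5$ ($s{\left(g,k \right)} = 5 + \left(k - k\right) = 5 + 0 = 5$)
$-27961 + \left(18267 + s{\left(c{\left(-5 \right)},\left(6 + 6\right) \left(-3\right) \right)}\right) = -27961 + \left(18267 + 5\right) = -27961 + 18272 = -9689$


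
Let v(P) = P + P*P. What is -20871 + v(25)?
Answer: -20221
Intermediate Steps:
v(P) = P + P²
-20871 + v(25) = -20871 + 25*(1 + 25) = -20871 + 25*26 = -20871 + 650 = -20221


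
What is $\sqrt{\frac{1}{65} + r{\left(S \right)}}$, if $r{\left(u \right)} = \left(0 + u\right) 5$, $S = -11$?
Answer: $\frac{i \sqrt{232310}}{65} \approx 7.4152 i$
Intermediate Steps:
$r{\left(u \right)} = 5 u$ ($r{\left(u \right)} = u 5 = 5 u$)
$\sqrt{\frac{1}{65} + r{\left(S \right)}} = \sqrt{\frac{1}{65} + 5 \left(-11\right)} = \sqrt{\frac{1}{65} - 55} = \sqrt{- \frac{3574}{65}} = \frac{i \sqrt{232310}}{65}$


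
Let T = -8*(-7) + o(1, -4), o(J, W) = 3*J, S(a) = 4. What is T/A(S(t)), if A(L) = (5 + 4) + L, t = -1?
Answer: 59/13 ≈ 4.5385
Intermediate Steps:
A(L) = 9 + L
T = 59 (T = -8*(-7) + 3*1 = 56 + 3 = 59)
T/A(S(t)) = 59/(9 + 4) = 59/13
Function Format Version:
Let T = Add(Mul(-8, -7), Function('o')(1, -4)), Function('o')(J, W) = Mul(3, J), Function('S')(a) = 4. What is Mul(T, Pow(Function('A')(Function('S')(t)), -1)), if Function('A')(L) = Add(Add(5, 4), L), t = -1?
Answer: Rational(59, 13) ≈ 4.5385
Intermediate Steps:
Function('A')(L) = Add(9, L)
T = 59 (T = Add(Mul(-8, -7), Mul(3, 1)) = Add(56, 3) = 59)
Mul(T, Pow(Function('A')(Function('S')(t)), -1)) = Mul(59, Pow(Add(9, 4), -1)) = Mul(59, Pow(13, -1)) = Mul(59, Rational(1, 13)) = Rational(59, 13)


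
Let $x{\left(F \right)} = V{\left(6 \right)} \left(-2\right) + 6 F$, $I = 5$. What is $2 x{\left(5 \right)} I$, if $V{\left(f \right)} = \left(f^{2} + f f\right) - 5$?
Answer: $-1040$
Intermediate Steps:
$V{\left(f \right)} = -5 + 2 f^{2}$ ($V{\left(f \right)} = \left(f^{2} + f^{2}\right) - 5 = 2 f^{2} - 5 = -5 + 2 f^{2}$)
$x{\left(F \right)} = -134 + 6 F$ ($x{\left(F \right)} = \left(-5 + 2 \cdot 6^{2}\right) \left(-2\right) + 6 F = \left(-5 + 2 \cdot 36\right) \left(-2\right) + 6 F = \left(-5 + 72\right) \left(-2\right) + 6 F = 67 \left(-2\right) + 6 F = -134 + 6 F$)
$2 x{\left(5 \right)} I = 2 \left(-134 + 6 \cdot 5\right) 5 = 2 \left(-134 + 30\right) 5 = 2 \left(-104\right) 5 = \left(-208\right) 5 = -1040$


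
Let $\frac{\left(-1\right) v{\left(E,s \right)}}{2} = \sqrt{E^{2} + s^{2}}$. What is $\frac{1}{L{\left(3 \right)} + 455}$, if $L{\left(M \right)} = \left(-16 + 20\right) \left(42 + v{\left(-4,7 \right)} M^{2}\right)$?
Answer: $\frac{623}{51169} + \frac{72 \sqrt{65}}{51169} \approx 0.02352$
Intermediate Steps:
$v{\left(E,s \right)} = - 2 \sqrt{E^{2} + s^{2}}$
$L{\left(M \right)} = 168 - 8 \sqrt{65} M^{2}$ ($L{\left(M \right)} = \left(-16 + 20\right) \left(42 + - 2 \sqrt{\left(-4\right)^{2} + 7^{2}} M^{2}\right) = 4 \left(42 + - 2 \sqrt{16 + 49} M^{2}\right) = 4 \left(42 + - 2 \sqrt{65} M^{2}\right) = 4 \left(42 - 2 \sqrt{65} M^{2}\right) = 168 - 8 \sqrt{65} M^{2}$)
$\frac{1}{L{\left(3 \right)} + 455} = \frac{1}{\left(168 - 8 \sqrt{65} \cdot 3^{2}\right) + 455} = \frac{1}{\left(168 - 8 \sqrt{65} \cdot 9\right) + 455} = \frac{1}{\left(168 - 72 \sqrt{65}\right) + 455} = \frac{1}{623 - 72 \sqrt{65}}$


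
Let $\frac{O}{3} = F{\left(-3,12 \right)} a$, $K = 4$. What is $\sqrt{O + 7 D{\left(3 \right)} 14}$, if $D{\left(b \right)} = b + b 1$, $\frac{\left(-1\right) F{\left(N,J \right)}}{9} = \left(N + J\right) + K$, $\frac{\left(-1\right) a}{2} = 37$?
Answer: $\sqrt{26562} \approx 162.98$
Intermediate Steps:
$a = -74$ ($a = \left(-2\right) 37 = -74$)
$F{\left(N,J \right)} = -36 - 9 J - 9 N$ ($F{\left(N,J \right)} = - 9 \left(\left(N + J\right) + 4\right) = - 9 \left(\left(J + N\right) + 4\right) = - 9 \left(4 + J + N\right) = -36 - 9 J - 9 N$)
$D{\left(b \right)} = 2 b$ ($D{\left(b \right)} = b + b = 2 b$)
$O = 25974$ ($O = 3 \left(-36 - 108 - -27\right) \left(-74\right) = 3 \left(-36 - 108 + 27\right) \left(-74\right) = 3 \left(\left(-117\right) \left(-74\right)\right) = 3 \cdot 8658 = 25974$)
$\sqrt{O + 7 D{\left(3 \right)} 14} = \sqrt{25974 + 7 \cdot 2 \cdot 3 \cdot 14} = \sqrt{25974 + 7 \cdot 6 \cdot 14} = \sqrt{25974 + 42 \cdot 14} = \sqrt{25974 + 588} = \sqrt{26562}$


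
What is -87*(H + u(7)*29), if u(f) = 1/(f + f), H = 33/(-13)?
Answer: 7395/182 ≈ 40.632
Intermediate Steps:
H = -33/13 (H = 33*(-1/13) = -33/13 ≈ -2.5385)
u(f) = 1/(2*f)
-87*(H + u(7)*29) = -87*(-33/13 + ((½)/7)*29) = -87*(-33/13 + ((½)*(⅐))*29) = -87*(-33/13 + (1/14)*29) = -87*(-33/13 + 29/14) = -87*(-85/182) = 7395/182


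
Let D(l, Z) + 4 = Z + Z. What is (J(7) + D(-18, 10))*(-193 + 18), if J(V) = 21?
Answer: -6475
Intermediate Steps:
D(l, Z) = -4 + 2*Z (D(l, Z) = -4 + (Z + Z) = -4 + 2*Z)
(J(7) + D(-18, 10))*(-193 + 18) = (21 + (-4 + 2*10))*(-193 + 18) = (21 + (-4 + 20))*(-175) = (21 + 16)*(-175) = 37*(-175) = -6475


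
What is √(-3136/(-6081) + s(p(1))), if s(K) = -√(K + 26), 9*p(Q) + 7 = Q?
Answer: √(19070016 - 24652374*√57)/6081 ≈ 2.1254*I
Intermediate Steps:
p(Q) = -7/9 + Q/9
s(K) = -√(26 + K)
√(-3136/(-6081) + s(p(1))) = √(-3136/(-6081) - √(26 + (-7/9 + (⅑)*1))) = √(-3136*(-1/6081) - √(26 + (-7/9 + ⅑))) = √(3136/6081 - √(26 - ⅔)) = √(3136/6081 - √(76/3)) = √(3136/6081 - 2*√57/3)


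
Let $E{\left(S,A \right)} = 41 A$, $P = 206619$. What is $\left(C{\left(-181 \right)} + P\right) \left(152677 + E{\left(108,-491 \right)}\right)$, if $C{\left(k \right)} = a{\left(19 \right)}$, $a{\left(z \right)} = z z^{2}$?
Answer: $28295654988$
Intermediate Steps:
$a{\left(z \right)} = z^{3}$
$C{\left(k \right)} = 6859$ ($C{\left(k \right)} = 19^{3} = 6859$)
$\left(C{\left(-181 \right)} + P\right) \left(152677 + E{\left(108,-491 \right)}\right) = \left(6859 + 206619\right) \left(152677 + 41 \left(-491\right)\right) = 213478 \left(152677 - 20131\right) = 213478 \cdot 132546 = 28295654988$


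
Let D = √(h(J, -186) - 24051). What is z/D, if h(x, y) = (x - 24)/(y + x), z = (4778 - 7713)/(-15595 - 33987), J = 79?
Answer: -2935*I*√68841446/63799935992 ≈ -0.00038169*I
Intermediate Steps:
z = 2935/49582 (z = -2935/(-49582) = -2935*(-1/49582) = 2935/49582 ≈ 0.059195)
h(x, y) = (-24 + x)/(x + y)
D = 2*I*√68841446/107 (D = √((-24 + 79)/(79 - 186) - 24051) = √(55/(-107) - 24051) = √(-1/107*55 - 24051) = √(-55/107 - 24051) = √(-2573512/107) = 2*I*√68841446/107 ≈ 155.09*I)
z/D = 2935/(49582*((2*I*√68841446/107))) = 2935*(-I*√68841446/1286756)/49582 = -2935*I*√68841446/63799935992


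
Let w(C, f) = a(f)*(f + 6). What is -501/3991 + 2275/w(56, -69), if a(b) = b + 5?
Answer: 1008499/2298816 ≈ 0.43870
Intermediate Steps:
a(b) = 5 + b
w(C, f) = (5 + f)*(6 + f) (w(C, f) = (5 + f)*(f + 6) = (5 + f)*(6 + f))
-501/3991 + 2275/w(56, -69) = -501/3991 + 2275/(((5 - 69)*(6 - 69))) = -501*1/3991 + 2275/((-64*(-63))) = -501/3991 + 2275/4032 = -501/3991 + 2275*(1/4032) = -501/3991 + 325/576 = 1008499/2298816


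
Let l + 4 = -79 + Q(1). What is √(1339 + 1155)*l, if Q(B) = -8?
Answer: -91*√2494 ≈ -4544.5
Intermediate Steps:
l = -91 (l = -4 + (-79 - 8) = -4 - 87 = -91)
√(1339 + 1155)*l = √(1339 + 1155)*(-91) = √2494*(-91) = -91*√2494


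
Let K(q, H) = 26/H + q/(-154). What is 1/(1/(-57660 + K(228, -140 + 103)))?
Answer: -164279560/2849 ≈ -57662.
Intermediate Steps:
K(q, H) = 26/H - q/154 (K(q, H) = 26/H + q*(-1/154) = 26/H - q/154)
1/(1/(-57660 + K(228, -140 + 103))) = 1/(1/(-57660 + (26/(-140 + 103) - 1/154*228))) = 1/(1/(-57660 + (26/(-37) - 114/77))) = 1/(1/(-57660 + (26*(-1/37) - 114/77))) = 1/(1/(-57660 + (-26/37 - 114/77))) = 1/(1/(-57660 - 6220/2849)) = 1/(1/(-164279560/2849)) = 1/(-2849/164279560) = -164279560/2849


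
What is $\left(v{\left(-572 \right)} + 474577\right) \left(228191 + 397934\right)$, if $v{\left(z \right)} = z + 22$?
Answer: $296800155375$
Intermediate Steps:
$v{\left(z \right)} = 22 + z$
$\left(v{\left(-572 \right)} + 474577\right) \left(228191 + 397934\right) = \left(\left(22 - 572\right) + 474577\right) \left(228191 + 397934\right) = \left(-550 + 474577\right) 626125 = 474027 \cdot 626125 = 296800155375$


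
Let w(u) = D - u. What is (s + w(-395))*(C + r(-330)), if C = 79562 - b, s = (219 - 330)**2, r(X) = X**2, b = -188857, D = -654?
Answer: 4551221778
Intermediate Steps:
s = 12321 (s = (-111)**2 = 12321)
w(u) = -654 - u
C = 268419 (C = 79562 - 1*(-188857) = 79562 + 188857 = 268419)
(s + w(-395))*(C + r(-330)) = (12321 + (-654 - 1*(-395)))*(268419 + (-330)**2) = (12321 + (-654 + 395))*(268419 + 108900) = (12321 - 259)*377319 = 12062*377319 = 4551221778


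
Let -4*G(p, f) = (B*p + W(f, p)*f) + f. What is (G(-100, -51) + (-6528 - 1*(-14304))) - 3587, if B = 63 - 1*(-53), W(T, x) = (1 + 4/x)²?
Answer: 17783751/2500 ≈ 7113.5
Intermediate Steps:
B = 116 (B = 63 + 53 = 116)
G(p, f) = -29*p - f/4 - f*(4 + p)²/(4*p²) (G(p, f) = -((116*p + ((4 + p)²/p²)*f) + f)/4 = -((116*p + f*(4 + p)²/p²) + f)/4 = -(f + 116*p + f*(4 + p)²/p²)/4 = -29*p - f/4 - f*(4 + p)²/(4*p²))
(G(-100, -51) + (-6528 - 1*(-14304))) - 3587 = ((-29*(-100) - ¼*(-51) - ¼*(-51)*(4 - 100)²/(-100)²) + (-6528 - 1*(-14304))) - 3587 = ((2900 + 51/4 - ¼*(-51)*1/10000*(-96)²) + (-6528 + 14304)) - 3587 = ((2900 + 51/4 - ¼*(-51)*1/10000*9216) + 7776) - 3587 = ((2900 + 51/4 + 7344/625) + 7776) - 3587 = (7311251/2500 + 7776) - 3587 = 26751251/2500 - 3587 = 17783751/2500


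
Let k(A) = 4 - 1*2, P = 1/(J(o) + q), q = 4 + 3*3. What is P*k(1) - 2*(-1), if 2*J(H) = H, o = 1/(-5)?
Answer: 278/129 ≈ 2.1550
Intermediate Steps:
o = -1/5 ≈ -0.20000
q = 13 (q = 4 + 9 = 13)
J(H) = H/2
P = 10/129 (P = 1/((1/2)*(-1/5) + 13) = 1/(-1/10 + 13) = 1/(129/10) = 10/129 ≈ 0.077519)
k(A) = 2 (k(A) = 4 - 2 = 2)
P*k(1) - 2*(-1) = (10/129)*2 - 2*(-1) = 20/129 + 2 = 278/129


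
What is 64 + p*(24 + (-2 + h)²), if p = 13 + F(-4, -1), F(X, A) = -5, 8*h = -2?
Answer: 593/2 ≈ 296.50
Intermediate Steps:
h = -¼ (h = (⅛)*(-2) = -¼ ≈ -0.25000)
p = 8 (p = 13 - 5 = 8)
64 + p*(24 + (-2 + h)²) = 64 + 8*(24 + (-2 - ¼)²) = 64 + 8*(24 + (-9/4)²) = 64 + 8*(24 + 81/16) = 64 + 8*(465/16) = 64 + 465/2 = 593/2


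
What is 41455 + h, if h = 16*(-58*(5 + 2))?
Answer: 34959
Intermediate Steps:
h = -6496 (h = 16*(-58*7) = 16*(-406) = -6496)
41455 + h = 41455 - 6496 = 34959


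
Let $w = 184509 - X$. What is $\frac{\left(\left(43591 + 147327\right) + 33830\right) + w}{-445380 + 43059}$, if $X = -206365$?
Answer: $- \frac{615622}{402321} \approx -1.5302$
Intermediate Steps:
$w = 390874$ ($w = 184509 - -206365 = 184509 + 206365 = 390874$)
$\frac{\left(\left(43591 + 147327\right) + 33830\right) + w}{-445380 + 43059} = \frac{\left(\left(43591 + 147327\right) + 33830\right) + 390874}{-445380 + 43059} = \frac{\left(190918 + 33830\right) + 390874}{-402321} = \left(224748 + 390874\right) \left(- \frac{1}{402321}\right) = 615622 \left(- \frac{1}{402321}\right) = - \frac{615622}{402321}$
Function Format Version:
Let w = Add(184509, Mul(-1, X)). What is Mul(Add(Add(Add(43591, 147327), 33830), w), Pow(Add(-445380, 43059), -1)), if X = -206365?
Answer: Rational(-615622, 402321) ≈ -1.5302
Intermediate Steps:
w = 390874 (w = Add(184509, Mul(-1, -206365)) = Add(184509, 206365) = 390874)
Mul(Add(Add(Add(43591, 147327), 33830), w), Pow(Add(-445380, 43059), -1)) = Mul(Add(Add(Add(43591, 147327), 33830), 390874), Pow(Add(-445380, 43059), -1)) = Mul(Add(Add(190918, 33830), 390874), Pow(-402321, -1)) = Mul(Add(224748, 390874), Rational(-1, 402321)) = Mul(615622, Rational(-1, 402321)) = Rational(-615622, 402321)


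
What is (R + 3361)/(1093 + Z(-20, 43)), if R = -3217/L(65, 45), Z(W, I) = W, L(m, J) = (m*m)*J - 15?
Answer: 638956493/203988030 ≈ 3.1323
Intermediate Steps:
L(m, J) = -15 + J*m**2 (L(m, J) = m**2*J - 15 = J*m**2 - 15 = -15 + J*m**2)
R = -3217/190110 (R = -3217/(-15 + 45*65**2) = -3217/(-15 + 45*4225) = -3217/(-15 + 190125) = -3217/190110 ≈ -0.016922)
(R + 3361)/(1093 + Z(-20, 43)) = (-3217/190110 + 3361)/(1093 - 20) = (638956493/190110)/1073 = (638956493/190110)*(1/1073) = 638956493/203988030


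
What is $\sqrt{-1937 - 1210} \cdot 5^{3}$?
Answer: $125 i \sqrt{3147} \approx 7012.3 i$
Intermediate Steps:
$\sqrt{-1937 - 1210} \cdot 5^{3} = \sqrt{-3147} \cdot 125 = i \sqrt{3147} \cdot 125 = 125 i \sqrt{3147}$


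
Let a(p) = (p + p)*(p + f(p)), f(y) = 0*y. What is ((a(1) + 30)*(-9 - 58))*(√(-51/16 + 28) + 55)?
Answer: -117920 - 536*√397 ≈ -1.2860e+5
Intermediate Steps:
f(y) = 0
a(p) = 2*p² (a(p) = (p + p)*(p + 0) = (2*p)*p = 2*p²)
((a(1) + 30)*(-9 - 58))*(√(-51/16 + 28) + 55) = ((2*1² + 30)*(-9 - 58))*(√(-51/16 + 28) + 55) = ((2*1 + 30)*(-67))*(√(-51*1/16 + 28) + 55) = ((2 + 30)*(-67))*(√(-51/16 + 28) + 55) = (32*(-67))*(√(397/16) + 55) = -2144*(√397/4 + 55) = -2144*(55 + √397/4) = -117920 - 536*√397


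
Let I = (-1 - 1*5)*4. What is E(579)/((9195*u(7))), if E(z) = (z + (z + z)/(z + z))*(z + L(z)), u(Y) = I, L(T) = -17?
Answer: -8149/5517 ≈ -1.4771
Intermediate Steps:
I = -24 (I = (-1 - 5)*4 = -6*4 = -24)
u(Y) = -24
E(z) = (1 + z)*(-17 + z) (E(z) = (z + (z + z)/(z + z))*(z - 17) = (z + (2*z)/((2*z)))*(-17 + z) = (z + (2*z)*(1/(2*z)))*(-17 + z) = (z + 1)*(-17 + z) = (1 + z)*(-17 + z))
E(579)/((9195*u(7))) = (-17 + 579² - 16*579)/((9195*(-24))) = (-17 + 335241 - 9264)/(-220680) = 325960*(-1/220680) = -8149/5517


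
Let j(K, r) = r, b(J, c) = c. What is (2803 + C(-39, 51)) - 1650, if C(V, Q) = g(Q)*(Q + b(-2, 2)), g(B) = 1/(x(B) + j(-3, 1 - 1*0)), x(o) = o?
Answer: 60009/52 ≈ 1154.0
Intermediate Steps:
g(B) = 1/(1 + B) (g(B) = 1/(B + (1 - 1*0)) = 1/(B + (1 + 0)) = 1/(B + 1) = 1/(1 + B))
C(V, Q) = (2 + Q)/(1 + Q) (C(V, Q) = (Q + 2)/(1 + Q) = (2 + Q)/(1 + Q))
(2803 + C(-39, 51)) - 1650 = (2803 + (2 + 51)/(1 + 51)) - 1650 = (2803 + 53/52) - 1650 = 145809/52 - 1650 = 60009/52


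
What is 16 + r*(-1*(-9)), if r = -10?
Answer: -74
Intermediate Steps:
16 + r*(-1*(-9)) = 16 - (-10)*(-9) = 16 - 10*9 = 16 - 90 = -74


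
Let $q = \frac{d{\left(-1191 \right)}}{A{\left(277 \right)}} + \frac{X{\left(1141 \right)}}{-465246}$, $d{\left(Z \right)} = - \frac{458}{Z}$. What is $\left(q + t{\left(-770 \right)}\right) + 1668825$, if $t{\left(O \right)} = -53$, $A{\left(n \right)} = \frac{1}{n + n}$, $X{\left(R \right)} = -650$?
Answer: $\frac{154132990097569}{92351331} \approx 1.669 \cdot 10^{6}$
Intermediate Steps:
$A{\left(n \right)} = \frac{1}{2 n}$
$q = \frac{19674762037}{92351331}$ ($q = \frac{\left(-458\right) \frac{1}{-1191}}{\frac{1}{2} \cdot \frac{1}{277}} - \frac{650}{-465246} = \frac{\left(-458\right) \left(- \frac{1}{1191}\right)}{\frac{1}{2} \cdot \frac{1}{277}} - - \frac{325}{232623} = \frac{458 \frac{1}{\frac{1}{554}}}{1191} + \frac{325}{232623} = \frac{458}{1191} \cdot 554 + \frac{325}{232623} = \frac{253732}{1191} + \frac{325}{232623} = \frac{19674762037}{92351331} \approx 213.04$)
$\left(q + t{\left(-770 \right)}\right) + 1668825 = \left(\frac{19674762037}{92351331} - 53\right) + 1668825 = \frac{14780141494}{92351331} + 1668825 = \frac{154132990097569}{92351331}$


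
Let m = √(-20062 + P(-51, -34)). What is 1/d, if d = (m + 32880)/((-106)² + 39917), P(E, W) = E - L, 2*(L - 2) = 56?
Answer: 1681910640/1081114543 - 51153*I*√20143/1081114543 ≈ 1.5557 - 0.0067152*I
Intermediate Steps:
L = 30 (L = 2 + (½)*56 = 2 + 28 = 30)
P(E, W) = -30 + E (P(E, W) = E - 1*30 = E - 30 = -30 + E)
m = I*√20143 (m = √(-20062 + (-30 - 51)) = √(-20062 - 81) = √(-20143) = I*√20143 ≈ 141.93*I)
d = 10960/17051 + I*√20143/51153 (d = (I*√20143 + 32880)/((-106)² + 39917) = (32880 + I*√20143)/(11236 + 39917) = (32880 + I*√20143)/51153 = (32880 + I*√20143)*(1/51153) = 10960/17051 + I*√20143/51153 ≈ 0.64278 + 0.0027745*I)
1/d = 1/(10960/17051 + I*√20143/51153)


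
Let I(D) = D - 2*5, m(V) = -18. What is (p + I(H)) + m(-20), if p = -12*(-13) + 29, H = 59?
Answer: 216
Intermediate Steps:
p = 185 (p = 156 + 29 = 185)
I(D) = -10 + D (I(D) = D - 10 = -10 + D)
(p + I(H)) + m(-20) = (185 + (-10 + 59)) - 18 = (185 + 49) - 18 = 234 - 18 = 216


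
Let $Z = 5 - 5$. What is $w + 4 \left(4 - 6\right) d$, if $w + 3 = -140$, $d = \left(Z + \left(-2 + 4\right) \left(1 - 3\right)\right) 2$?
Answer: $-79$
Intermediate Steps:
$Z = 0$
$d = -8$ ($d = \left(0 + \left(-2 + 4\right) \left(1 - 3\right)\right) 2 = \left(0 + 2 \left(-2\right)\right) 2 = \left(0 - 4\right) 2 = \left(-4\right) 2 = -8$)
$w = -143$ ($w = -3 - 140 = -143$)
$w + 4 \left(4 - 6\right) d = -143 + 4 \left(4 - 6\right) \left(-8\right) = -143 + 4 \left(-2\right) \left(-8\right) = -143 - -64 = -143 + 64 = -79$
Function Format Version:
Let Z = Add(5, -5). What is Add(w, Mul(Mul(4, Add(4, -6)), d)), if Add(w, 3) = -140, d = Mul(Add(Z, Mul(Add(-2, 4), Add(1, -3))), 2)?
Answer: -79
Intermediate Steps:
Z = 0
d = -8 (d = Mul(Add(0, Mul(Add(-2, 4), Add(1, -3))), 2) = Mul(Add(0, Mul(2, -2)), 2) = Mul(Add(0, -4), 2) = Mul(-4, 2) = -8)
w = -143 (w = Add(-3, -140) = -143)
Add(w, Mul(Mul(4, Add(4, -6)), d)) = Add(-143, Mul(Mul(4, Add(4, -6)), -8)) = Add(-143, Mul(Mul(4, -2), -8)) = Add(-143, Mul(-8, -8)) = Add(-143, 64) = -79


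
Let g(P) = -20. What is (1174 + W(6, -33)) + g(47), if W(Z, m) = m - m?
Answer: 1154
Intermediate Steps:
W(Z, m) = 0
(1174 + W(6, -33)) + g(47) = (1174 + 0) - 20 = 1174 - 20 = 1154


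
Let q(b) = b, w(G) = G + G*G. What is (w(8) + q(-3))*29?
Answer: 2001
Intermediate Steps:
w(G) = G + G²
(w(8) + q(-3))*29 = (8*(1 + 8) - 3)*29 = (8*9 - 3)*29 = (72 - 3)*29 = 69*29 = 2001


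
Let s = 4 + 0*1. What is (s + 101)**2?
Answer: 11025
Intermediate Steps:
s = 4 (s = 4 + 0 = 4)
(s + 101)**2 = (4 + 101)**2 = 105**2 = 11025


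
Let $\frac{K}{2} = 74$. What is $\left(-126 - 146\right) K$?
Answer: $-40256$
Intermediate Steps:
$K = 148$ ($K = 2 \cdot 74 = 148$)
$\left(-126 - 146\right) K = \left(-126 - 146\right) 148 = \left(-272\right) 148 = -40256$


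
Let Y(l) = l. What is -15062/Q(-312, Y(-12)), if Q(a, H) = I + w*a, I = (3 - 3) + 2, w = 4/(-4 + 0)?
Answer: -7531/157 ≈ -47.968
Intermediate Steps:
w = -1 (w = 4/(-4) = 4*(-1/4) = -1)
I = 2 (I = 0 + 2 = 2)
Q(a, H) = 2 - a
-15062/Q(-312, Y(-12)) = -15062/(2 - 1*(-312)) = -15062/(2 + 312) = -15062/314 = -15062*1/314 = -7531/157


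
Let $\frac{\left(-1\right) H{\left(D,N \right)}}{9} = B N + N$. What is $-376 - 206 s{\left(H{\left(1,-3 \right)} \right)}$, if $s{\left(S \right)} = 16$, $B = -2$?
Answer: $-3672$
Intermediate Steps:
$H{\left(D,N \right)} = 9 N$ ($H{\left(D,N \right)} = - 9 \left(- 2 N + N\right) = - 9 \left(- N\right) = 9 N$)
$-376 - 206 s{\left(H{\left(1,-3 \right)} \right)} = -376 - 3296 = -3672$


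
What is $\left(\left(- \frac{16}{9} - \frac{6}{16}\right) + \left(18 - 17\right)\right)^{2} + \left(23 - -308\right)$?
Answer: $\frac{1722793}{5184} \approx 332.33$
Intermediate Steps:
$\left(\left(- \frac{16}{9} - \frac{6}{16}\right) + \left(18 - 17\right)\right)^{2} + \left(23 - -308\right) = \left(\left(\left(-16\right) \frac{1}{9} - \frac{3}{8}\right) + 1\right)^{2} + \left(23 + 308\right) = \left(\left(- \frac{16}{9} - \frac{3}{8}\right) + 1\right)^{2} + 331 = \left(- \frac{155}{72} + 1\right)^{2} + 331 = \left(- \frac{83}{72}\right)^{2} + 331 = \frac{6889}{5184} + 331 = \frac{1722793}{5184}$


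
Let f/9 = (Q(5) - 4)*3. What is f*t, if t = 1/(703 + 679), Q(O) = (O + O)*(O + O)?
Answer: 1296/691 ≈ 1.8755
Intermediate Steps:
Q(O) = 4*O**2 (Q(O) = (2*O)*(2*O) = 4*O**2)
f = 2592 (f = 9*((4*5**2 - 4)*3) = 9*((4*25 - 4)*3) = 9*((100 - 4)*3) = 9*(96*3) = 9*288 = 2592)
t = 1/1382 ≈ 0.00072359
f*t = 2592*(1/1382) = 1296/691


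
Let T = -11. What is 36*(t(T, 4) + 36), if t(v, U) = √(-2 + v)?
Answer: 1296 + 36*I*√13 ≈ 1296.0 + 129.8*I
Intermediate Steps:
36*(t(T, 4) + 36) = 36*(√(-2 - 11) + 36) = 36*(√(-13) + 36) = 36*(I*√13 + 36) = 36*(36 + I*√13) = 1296 + 36*I*√13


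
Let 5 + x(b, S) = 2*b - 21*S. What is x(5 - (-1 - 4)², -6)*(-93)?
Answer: -7533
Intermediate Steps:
x(b, S) = -5 - 21*S + 2*b (x(b, S) = -5 + (2*b - 21*S) = -5 + (-21*S + 2*b) = -5 - 21*S + 2*b)
x(5 - (-1 - 4)², -6)*(-93) = (-5 - 21*(-6) + 2*(5 - (-1 - 4)²))*(-93) = (-5 + 126 + 2*(5 - 1*(-5)²))*(-93) = (-5 + 126 + 2*(5 - 1*25))*(-93) = (-5 + 126 + 2*(5 - 25))*(-93) = (-5 + 126 + 2*(-20))*(-93) = (-5 + 126 - 40)*(-93) = 81*(-93) = -7533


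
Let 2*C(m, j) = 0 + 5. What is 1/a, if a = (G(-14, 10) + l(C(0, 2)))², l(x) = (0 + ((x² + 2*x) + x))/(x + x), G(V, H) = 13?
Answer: 16/3969 ≈ 0.0040312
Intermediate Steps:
C(m, j) = 5/2 (C(m, j) = (0 + 5)/2 = (½)*5 = 5/2)
l(x) = (x² + 3*x)/(2*x) (l(x) = (0 + (x² + 3*x))/((2*x)) = (x² + 3*x)*(1/(2*x)) = (x² + 3*x)/(2*x))
a = 3969/16 (a = (13 + (3/2 + (½)*(5/2)))² = (13 + (3/2 + 5/4))² = (13 + 11/4)² = (63/4)² = 3969/16 ≈ 248.06)
1/a = 1/(3969/16) = 16/3969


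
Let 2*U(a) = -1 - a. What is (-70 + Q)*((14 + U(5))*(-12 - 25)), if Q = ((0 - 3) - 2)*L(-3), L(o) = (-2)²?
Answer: 36630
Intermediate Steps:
L(o) = 4
U(a) = -½ - a/2 (U(a) = (-1 - a)/2 = -½ - a/2)
Q = -20 (Q = ((0 - 3) - 2)*4 = (-3 - 2)*4 = -5*4 = -20)
(-70 + Q)*((14 + U(5))*(-12 - 25)) = (-70 - 20)*((14 + (-½ - ½*5))*(-12 - 25)) = -90*(14 + (-½ - 5/2))*(-37) = -90*(14 - 3)*(-37) = -990*(-37) = -90*(-407) = 36630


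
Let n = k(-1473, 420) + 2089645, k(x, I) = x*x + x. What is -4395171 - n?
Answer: -8653072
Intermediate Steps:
k(x, I) = x + x² (k(x, I) = x² + x = x + x²)
n = 4257901 (n = -1473*(1 - 1473) + 2089645 = -1473*(-1472) + 2089645 = 2168256 + 2089645 = 4257901)
-4395171 - n = -4395171 - 1*4257901 = -4395171 - 4257901 = -8653072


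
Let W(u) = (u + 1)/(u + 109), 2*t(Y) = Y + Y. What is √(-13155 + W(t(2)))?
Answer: I*√18009158/37 ≈ 114.7*I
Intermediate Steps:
t(Y) = Y (t(Y) = (Y + Y)/2 = (2*Y)/2 = Y)
W(u) = (1 + u)/(109 + u)
√(-13155 + W(t(2))) = √(-13155 + (1 + 2)/(109 + 2)) = √(-13155 + 3/111) = √(-13155 + (1/111)*3) = √(-13155 + 1/37) = √(-486734/37) = I*√18009158/37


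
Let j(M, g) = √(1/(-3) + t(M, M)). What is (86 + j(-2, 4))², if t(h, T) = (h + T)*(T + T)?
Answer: (258 + √141)²/9 ≈ 8092.5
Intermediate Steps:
t(h, T) = 2*T*(T + h) (t(h, T) = (T + h)*(2*T) = 2*T*(T + h))
j(M, g) = √(-⅓ + 4*M²) (j(M, g) = √(1/(-3) + 2*M*(M + M)) = √(-⅓ + 2*M*(2*M)) = √(-⅓ + 4*M²))
(86 + j(-2, 4))² = (86 + √(-3 + 36*(-2)²)/3)² = (86 + √(-3 + 36*4)/3)² = (86 + √(-3 + 144)/3)² = (86 + √141/3)²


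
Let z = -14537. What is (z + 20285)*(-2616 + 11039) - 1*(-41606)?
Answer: 48457010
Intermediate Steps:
(z + 20285)*(-2616 + 11039) - 1*(-41606) = (-14537 + 20285)*(-2616 + 11039) - 1*(-41606) = 5748*8423 + 41606 = 48415404 + 41606 = 48457010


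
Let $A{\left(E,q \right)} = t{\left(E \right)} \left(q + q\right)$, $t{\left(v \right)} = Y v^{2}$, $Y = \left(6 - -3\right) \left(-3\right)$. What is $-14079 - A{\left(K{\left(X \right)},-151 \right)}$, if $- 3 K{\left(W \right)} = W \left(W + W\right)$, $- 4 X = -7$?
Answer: $- \frac{1538181}{32} \approx -48068.0$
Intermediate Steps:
$Y = -27$ ($Y = \left(6 + 3\right) \left(-3\right) = 9 \left(-3\right) = -27$)
$X = \frac{7}{4}$ ($X = \left(- \frac{1}{4}\right) \left(-7\right) = \frac{7}{4} \approx 1.75$)
$t{\left(v \right)} = - 27 v^{2}$
$K{\left(W \right)} = - \frac{2 W^{2}}{3}$ ($K{\left(W \right)} = - \frac{W \left(W + W\right)}{3} = - \frac{W 2 W}{3} = - \frac{2 W^{2}}{3}$)
$A{\left(E,q \right)} = - 54 q E^{2}$ ($A{\left(E,q \right)} = - 27 E^{2} \left(q + q\right) = - 27 E^{2} \cdot 2 q = - 54 q E^{2}$)
$-14079 - A{\left(K{\left(X \right)},-151 \right)} = -14079 - \left(-54\right) \left(-151\right) \left(- \frac{2 \left(\frac{7}{4}\right)^{2}}{3}\right)^{2} = -14079 - \left(-54\right) \left(-151\right) \left(\left(- \frac{2}{3}\right) \frac{49}{16}\right)^{2} = -14079 - \left(-54\right) \left(-151\right) \left(- \frac{49}{24}\right)^{2} = -14079 - \left(-54\right) \left(-151\right) \frac{2401}{576} = -14079 - \frac{1087653}{32} = - \frac{1538181}{32}$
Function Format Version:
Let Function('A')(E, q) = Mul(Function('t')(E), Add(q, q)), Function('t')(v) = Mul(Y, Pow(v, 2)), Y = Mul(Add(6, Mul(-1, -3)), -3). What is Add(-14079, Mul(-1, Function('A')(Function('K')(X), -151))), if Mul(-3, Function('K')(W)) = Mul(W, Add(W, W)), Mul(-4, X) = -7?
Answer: Rational(-1538181, 32) ≈ -48068.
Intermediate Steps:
Y = -27 (Y = Mul(Add(6, 3), -3) = Mul(9, -3) = -27)
X = Rational(7, 4) (X = Mul(Rational(-1, 4), -7) = Rational(7, 4) ≈ 1.7500)
Function('t')(v) = Mul(-27, Pow(v, 2))
Function('K')(W) = Mul(Rational(-2, 3), Pow(W, 2)) (Function('K')(W) = Mul(Rational(-1, 3), Mul(W, Add(W, W))) = Mul(Rational(-1, 3), Mul(W, Mul(2, W))) = Mul(Rational(-1, 3), Mul(2, Pow(W, 2))) = Mul(Rational(-2, 3), Pow(W, 2)))
Function('A')(E, q) = Mul(-54, q, Pow(E, 2)) (Function('A')(E, q) = Mul(Mul(-27, Pow(E, 2)), Add(q, q)) = Mul(Mul(-27, Pow(E, 2)), Mul(2, q)) = Mul(-54, q, Pow(E, 2)))
Add(-14079, Mul(-1, Function('A')(Function('K')(X), -151))) = Add(-14079, Mul(-1, Mul(-54, -151, Pow(Mul(Rational(-2, 3), Pow(Rational(7, 4), 2)), 2)))) = Add(-14079, Mul(-1, Mul(-54, -151, Pow(Mul(Rational(-2, 3), Rational(49, 16)), 2)))) = Add(-14079, Mul(-1, Mul(-54, -151, Pow(Rational(-49, 24), 2)))) = Add(-14079, Mul(-1, Mul(-54, -151, Rational(2401, 576)))) = Add(-14079, Mul(-1, Rational(1087653, 32))) = Add(-14079, Rational(-1087653, 32)) = Rational(-1538181, 32)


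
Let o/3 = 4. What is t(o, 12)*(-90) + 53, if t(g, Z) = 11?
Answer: -937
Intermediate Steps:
o = 12 (o = 3*4 = 12)
t(o, 12)*(-90) + 53 = 11*(-90) + 53 = -990 + 53 = -937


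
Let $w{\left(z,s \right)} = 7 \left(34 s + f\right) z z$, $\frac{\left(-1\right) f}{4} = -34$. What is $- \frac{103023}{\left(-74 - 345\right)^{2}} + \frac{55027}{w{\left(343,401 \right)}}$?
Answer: $- \frac{23842661959967}{40630501820790} \approx -0.58682$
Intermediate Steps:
$f = 136$ ($f = \left(-4\right) \left(-34\right) = 136$)
$w{\left(z,s \right)} = 7 z^{2} \left(136 + 34 s\right)$ ($w{\left(z,s \right)} = 7 \left(34 s + 136\right) z z = 7 \left(136 + 34 s\right) z z = 7 z \left(136 + 34 s\right) z = 7 z^{2} \left(136 + 34 s\right)$)
$- \frac{103023}{\left(-74 - 345\right)^{2}} + \frac{55027}{w{\left(343,401 \right)}} = - \frac{103023}{\left(-74 - 345\right)^{2}} + \frac{55027}{238 \cdot 343^{2} \left(4 + 401\right)} = - \frac{103023}{\left(-419\right)^{2}} + \frac{55027}{238 \cdot 117649 \cdot 405} = - \frac{103023}{175561} + \frac{55027}{11340187110} = \left(-103023\right) \frac{1}{175561} + 55027 \cdot \frac{1}{11340187110} = - \frac{103023}{175561} + \frac{1123}{231432390} = - \frac{23842661959967}{40630501820790}$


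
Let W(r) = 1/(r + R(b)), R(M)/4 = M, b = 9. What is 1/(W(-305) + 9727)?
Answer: 269/2616562 ≈ 0.00010281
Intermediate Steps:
R(M) = 4*M
W(r) = 1/(36 + r) (W(r) = 1/(r + 4*9) = 1/(r + 36) = 1/(36 + r))
1/(W(-305) + 9727) = 1/(1/(36 - 305) + 9727) = 1/(1/(-269) + 9727) = 1/(-1/269 + 9727) = 1/(2616562/269) = 269/2616562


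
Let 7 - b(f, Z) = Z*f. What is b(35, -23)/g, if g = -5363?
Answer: -812/5363 ≈ -0.15141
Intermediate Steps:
b(f, Z) = 7 - Z*f
b(35, -23)/g = (7 - 1*(-23)*35)/(-5363) = (7 + 805)*(-1/5363) = 812*(-1/5363) = -812/5363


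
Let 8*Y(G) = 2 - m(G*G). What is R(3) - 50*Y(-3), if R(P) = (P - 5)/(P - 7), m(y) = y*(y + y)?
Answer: 2001/2 ≈ 1000.5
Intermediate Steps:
m(y) = 2*y² (m(y) = y*(2*y) = 2*y²)
R(P) = (-5 + P)/(-7 + P)
Y(G) = ¼ - G⁴/4 (Y(G) = (2 - 2*(G*G)²)/8 = (2 - 2*(G²)²)/8 = (2 - 2*G⁴)/8 = ¼ - G⁴/4)
R(3) - 50*Y(-3) = (-5 + 3)/(-7 + 3) - 50*(¼ - ¼*(-3)⁴) = -2/(-4) - 50*(¼ - ¼*81) = -¼*(-2) - 50*(¼ - 81/4) = ½ - 50*(-20) = ½ + 1000 = 2001/2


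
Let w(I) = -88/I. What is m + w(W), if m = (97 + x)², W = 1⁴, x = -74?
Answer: 441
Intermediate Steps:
W = 1
m = 529 (m = (97 - 74)² = 23² = 529)
m + w(W) = 529 - 88/1 = 529 - 88*1 = 529 - 88 = 441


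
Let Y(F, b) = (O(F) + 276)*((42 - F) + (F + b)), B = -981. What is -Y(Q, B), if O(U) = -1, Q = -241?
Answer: 258225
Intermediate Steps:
Y(F, b) = 11550 + 275*b (Y(F, b) = (-1 + 276)*((42 - F) + (F + b)) = 275*(42 + b) = 11550 + 275*b)
-Y(Q, B) = -(11550 + 275*(-981)) = -(11550 - 269775) = -1*(-258225) = 258225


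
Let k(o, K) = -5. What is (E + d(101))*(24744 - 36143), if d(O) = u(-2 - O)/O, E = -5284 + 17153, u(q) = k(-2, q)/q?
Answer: -1407471143588/10403 ≈ -1.3529e+8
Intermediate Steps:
u(q) = -5/q
E = 11869
d(O) = -5/(O*(-2 - O)) (d(O) = (-5/(-2 - O))/O = -5/(O*(-2 - O)))
(E + d(101))*(24744 - 36143) = (11869 + 5/(101*(2 + 101)))*(24744 - 36143) = (11869 + 5*(1/101)/103)*(-11399) = (11869 + 5*(1/101)*(1/103))*(-11399) = (11869 + 5/10403)*(-11399) = (123473212/10403)*(-11399) = -1407471143588/10403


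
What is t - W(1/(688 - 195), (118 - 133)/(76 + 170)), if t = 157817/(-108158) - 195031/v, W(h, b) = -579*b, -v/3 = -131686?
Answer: -795985989787/21364341582 ≈ -37.258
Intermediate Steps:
v = 395058 (v = -3*(-131686) = 395058)
t = -20860257821/10682170791 (t = 157817/(-108158) - 195031/395058 = 157817*(-1/108158) - 195031*1/395058 = -157817/108158 - 195031/395058 = -20860257821/10682170791 ≈ -1.9528)
t - W(1/(688 - 195), (118 - 133)/(76 + 170)) = -20860257821/10682170791 - (-579)*(118 - 133)/(76 + 170) = -20860257821/10682170791 - (-579)*(-15/246) = -20860257821/10682170791 - (-579)*(-15*1/246) = -20860257821/10682170791 - (-579)*(-5)/82 = -20860257821/10682170791 - 1*2895/82 = -20860257821/10682170791 - 2895/82 = -795985989787/21364341582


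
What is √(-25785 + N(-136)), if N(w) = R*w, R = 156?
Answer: I*√47001 ≈ 216.8*I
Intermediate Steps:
N(w) = 156*w
√(-25785 + N(-136)) = √(-25785 + 156*(-136)) = √(-25785 - 21216) = √(-47001) = I*√47001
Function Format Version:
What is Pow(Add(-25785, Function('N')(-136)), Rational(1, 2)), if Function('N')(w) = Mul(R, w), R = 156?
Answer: Mul(I, Pow(47001, Rational(1, 2))) ≈ Mul(216.80, I)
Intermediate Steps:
Function('N')(w) = Mul(156, w)
Pow(Add(-25785, Function('N')(-136)), Rational(1, 2)) = Pow(Add(-25785, Mul(156, -136)), Rational(1, 2)) = Pow(Add(-25785, -21216), Rational(1, 2)) = Pow(-47001, Rational(1, 2)) = Mul(I, Pow(47001, Rational(1, 2)))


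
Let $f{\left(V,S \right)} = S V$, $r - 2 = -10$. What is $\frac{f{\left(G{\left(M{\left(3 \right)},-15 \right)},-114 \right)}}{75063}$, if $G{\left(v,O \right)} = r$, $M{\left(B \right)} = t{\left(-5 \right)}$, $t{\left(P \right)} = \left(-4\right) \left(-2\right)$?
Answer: $\frac{304}{25021} \approx 0.01215$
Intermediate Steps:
$r = -8$ ($r = 2 - 10 = -8$)
$t{\left(P \right)} = 8$
$M{\left(B \right)} = 8$
$G{\left(v,O \right)} = -8$
$\frac{f{\left(G{\left(M{\left(3 \right)},-15 \right)},-114 \right)}}{75063} = \frac{\left(-114\right) \left(-8\right)}{75063} = 912 \cdot \frac{1}{75063} = \frac{304}{25021}$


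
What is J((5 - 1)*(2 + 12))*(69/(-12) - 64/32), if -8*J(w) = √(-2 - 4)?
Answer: 31*I*√6/32 ≈ 2.3729*I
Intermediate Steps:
J(w) = -I*√6/8 (J(w) = -√(-2 - 4)/8 = -I*√6/8)
J((5 - 1)*(2 + 12))*(69/(-12) - 64/32) = (-I*√6/8)*(69/(-12) - 64/32) = (-I*√6/8)*(69*(-1/12) - 64*1/32) = (-I*√6/8)*(-23/4 - 2) = -I*√6/8*(-31/4) = 31*I*√6/32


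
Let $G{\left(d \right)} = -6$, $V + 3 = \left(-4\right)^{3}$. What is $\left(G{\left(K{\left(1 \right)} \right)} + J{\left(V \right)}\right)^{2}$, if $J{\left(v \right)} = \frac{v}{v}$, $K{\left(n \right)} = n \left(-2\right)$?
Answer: $25$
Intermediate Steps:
$V = -67$ ($V = -3 + \left(-4\right)^{3} = -3 - 64 = -67$)
$K{\left(n \right)} = - 2 n$
$J{\left(v \right)} = 1$
$\left(G{\left(K{\left(1 \right)} \right)} + J{\left(V \right)}\right)^{2} = \left(-6 + 1\right)^{2} = \left(-5\right)^{2} = 25$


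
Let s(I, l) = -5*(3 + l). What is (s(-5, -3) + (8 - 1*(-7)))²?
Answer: 225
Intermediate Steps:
s(I, l) = -15 - 5*l
(s(-5, -3) + (8 - 1*(-7)))² = ((-15 - 5*(-3)) + (8 - 1*(-7)))² = ((-15 + 15) + (8 + 7))² = (0 + 15)² = 15² = 225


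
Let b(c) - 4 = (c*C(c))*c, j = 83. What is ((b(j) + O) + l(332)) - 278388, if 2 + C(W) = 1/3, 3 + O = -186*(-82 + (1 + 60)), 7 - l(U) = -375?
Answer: -856742/3 ≈ -2.8558e+5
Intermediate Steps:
l(U) = 382 (l(U) = 7 - 1*(-375) = 7 + 375 = 382)
O = 3903 (O = -3 - 186*(-82 + (1 + 60)) = -3 - 186*(-82 + 61) = -3 - 186*(-21) = -3 + 3906 = 3903)
C(W) = -5/3 (C(W) = -2 + 1/3 = -2 + ⅓ = -5/3)
b(c) = 4 - 5*c²/3 (b(c) = 4 + (c*(-5/3))*c = 4 + (-5*c/3)*c = 4 - 5*c²/3)
((b(j) + O) + l(332)) - 278388 = (((4 - 5/3*83²) + 3903) + 382) - 278388 = (((4 - 5/3*6889) + 3903) + 382) - 278388 = (((4 - 34445/3) + 3903) + 382) - 278388 = ((-34433/3 + 3903) + 382) - 278388 = (-22724/3 + 382) - 278388 = -21578/3 - 278388 = -856742/3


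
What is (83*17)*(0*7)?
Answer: 0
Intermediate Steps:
(83*17)*(0*7) = 1411*0 = 0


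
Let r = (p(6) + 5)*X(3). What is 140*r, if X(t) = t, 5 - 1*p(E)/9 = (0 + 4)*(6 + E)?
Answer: -160440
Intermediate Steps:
p(E) = -171 - 36*E (p(E) = 45 - 9*(0 + 4)*(6 + E) = 45 - 36*(6 + E) = 45 - 9*(24 + 4*E) = 45 + (-216 - 36*E) = -171 - 36*E)
r = -1146 (r = ((-171 - 36*6) + 5)*3 = ((-171 - 216) + 5)*3 = (-387 + 5)*3 = -382*3 = -1146)
140*r = 140*(-1146) = -160440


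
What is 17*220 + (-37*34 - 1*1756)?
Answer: 726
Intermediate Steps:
17*220 + (-37*34 - 1*1756) = 3740 + (-1258 - 1756) = 3740 - 3014 = 726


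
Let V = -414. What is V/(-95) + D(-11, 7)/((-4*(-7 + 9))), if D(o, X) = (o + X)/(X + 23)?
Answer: 4987/1140 ≈ 4.3746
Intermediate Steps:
D(o, X) = (X + o)/(23 + X)
V/(-95) + D(-11, 7)/((-4*(-7 + 9))) = -414/(-95) + ((7 - 11)/(23 + 7))/((-4*(-7 + 9))) = -414*(-1/95) + (-4/30)/((-4*2)) = 414/95 + ((1/30)*(-4))/(-8) = 414/95 - 2/15*(-1/8) = 414/95 + 1/60 = 4987/1140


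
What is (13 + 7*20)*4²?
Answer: 2448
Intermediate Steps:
(13 + 7*20)*4² = (13 + 140)*16 = 153*16 = 2448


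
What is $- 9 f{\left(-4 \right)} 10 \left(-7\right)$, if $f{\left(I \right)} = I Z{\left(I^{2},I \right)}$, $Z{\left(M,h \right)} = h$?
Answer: $10080$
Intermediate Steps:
$f{\left(I \right)} = I^{2}$ ($f{\left(I \right)} = I I = I^{2}$)
$- 9 f{\left(-4 \right)} 10 \left(-7\right) = - 9 \left(-4\right)^{2} \cdot 10 \left(-7\right) = - 9 \cdot 16 \cdot 10 \left(-7\right) = \left(-9\right) 160 \left(-7\right) = \left(-1440\right) \left(-7\right) = 10080$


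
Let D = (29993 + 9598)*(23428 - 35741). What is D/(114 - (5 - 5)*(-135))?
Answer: -162494661/38 ≈ -4.2762e+6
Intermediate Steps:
D = -487483983 (D = 39591*(-12313) = -487483983)
D/(114 - (5 - 5)*(-135)) = -487483983/(114 - (5 - 5)*(-135)) = -487483983/(114 - 1*0*(-135)) = -487483983/(114 + 0*(-135)) = -487483983/(114 + 0) = -487483983/114 = -487483983*1/114 = -162494661/38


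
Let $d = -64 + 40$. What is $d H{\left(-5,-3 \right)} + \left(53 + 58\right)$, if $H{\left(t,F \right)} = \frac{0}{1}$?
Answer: $111$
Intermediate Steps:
$H{\left(t,F \right)} = 0$ ($H{\left(t,F \right)} = 0 \cdot 1 = 0$)
$d = -24$
$d H{\left(-5,-3 \right)} + \left(53 + 58\right) = \left(-24\right) 0 + \left(53 + 58\right) = 0 + 111 = 111$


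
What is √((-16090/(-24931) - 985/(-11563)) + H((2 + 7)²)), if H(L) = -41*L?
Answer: 4*I*√17245420696914149089/288277153 ≈ 57.622*I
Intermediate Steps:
√((-16090/(-24931) - 985/(-11563)) + H((2 + 7)²)) = √((-16090/(-24931) - 985/(-11563)) - 41*(2 + 7)²) = √((-16090*(-1/24931) - 985*(-1/11563)) - 41*9²) = √((16090/24931 + 985/11563) - 41*81) = √(210605705/288277153 - 3321) = √(-957157819408/288277153) = 4*I*√17245420696914149089/288277153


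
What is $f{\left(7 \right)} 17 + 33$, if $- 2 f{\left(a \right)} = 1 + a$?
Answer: $-35$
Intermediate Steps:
$f{\left(a \right)} = - \frac{1}{2} - \frac{a}{2}$ ($f{\left(a \right)} = - \frac{1 + a}{2} = - \frac{1}{2} - \frac{a}{2}$)
$f{\left(7 \right)} 17 + 33 = \left(- \frac{1}{2} - \frac{7}{2}\right) 17 + 33 = \left(-4\right) 17 + 33 = -68 + 33 = -35$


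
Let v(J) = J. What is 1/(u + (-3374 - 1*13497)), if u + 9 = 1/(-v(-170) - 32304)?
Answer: -32134/542421921 ≈ -5.9242e-5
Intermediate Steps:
u = -289207/32134 (u = -9 + 1/(-1*(-170) - 32304) = -9 + 1/(170 - 32304) = -9 + 1/(-32134) = -9 - 1/32134 = -289207/32134 ≈ -9.0000)
1/(u + (-3374 - 1*13497)) = 1/(-289207/32134 + (-3374 - 1*13497)) = 1/(-289207/32134 + (-3374 - 13497)) = 1/(-289207/32134 - 16871) = 1/(-542421921/32134) = -32134/542421921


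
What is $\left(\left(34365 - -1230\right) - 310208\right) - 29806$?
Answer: $-304419$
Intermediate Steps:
$\left(\left(34365 - -1230\right) - 310208\right) - 29806 = \left(\left(34365 + 1230\right) - 310208\right) - 29806 = \left(35595 - 310208\right) - 29806 = -274613 - 29806 = -304419$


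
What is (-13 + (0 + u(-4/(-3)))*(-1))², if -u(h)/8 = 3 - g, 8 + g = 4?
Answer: 1849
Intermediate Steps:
g = -4 (g = -8 + 4 = -4)
u(h) = -56 (u(h) = -8*(3 - 1*(-4)) = -8*(3 + 4) = -8*7 = -56)
(-13 + (0 + u(-4/(-3)))*(-1))² = (-13 + (0 - 56)*(-1))² = (-13 - 56*(-1))² = (-13 + 56)² = 43² = 1849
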